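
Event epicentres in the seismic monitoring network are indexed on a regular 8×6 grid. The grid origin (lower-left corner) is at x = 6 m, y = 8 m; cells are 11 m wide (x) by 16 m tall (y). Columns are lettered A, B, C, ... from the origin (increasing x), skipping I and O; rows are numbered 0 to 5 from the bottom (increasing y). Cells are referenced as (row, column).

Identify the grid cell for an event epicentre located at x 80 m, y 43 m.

Column index: ⌊(80 − 6) / 11⌋ = ⌊6.727⌋ = 6 → column G
Row offset from origin: ⌊(43 − 8) / 16⌋ = ⌊2.188⌋ = 2 → row 2

(2, G)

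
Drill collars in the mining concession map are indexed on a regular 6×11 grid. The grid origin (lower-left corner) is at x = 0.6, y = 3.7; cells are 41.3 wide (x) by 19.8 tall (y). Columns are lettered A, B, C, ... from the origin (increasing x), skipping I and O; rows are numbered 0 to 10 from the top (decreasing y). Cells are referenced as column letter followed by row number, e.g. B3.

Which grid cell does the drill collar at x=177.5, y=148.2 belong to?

E3

Column index: ⌊(177.5 − 0.6) / 41.3⌋ = ⌊4.283⌋ = 4 → column E
Row offset from origin: ⌊(148.2 − 3.7) / 19.8⌋ = ⌊7.298⌋ = 7 → row 3 (counted from top)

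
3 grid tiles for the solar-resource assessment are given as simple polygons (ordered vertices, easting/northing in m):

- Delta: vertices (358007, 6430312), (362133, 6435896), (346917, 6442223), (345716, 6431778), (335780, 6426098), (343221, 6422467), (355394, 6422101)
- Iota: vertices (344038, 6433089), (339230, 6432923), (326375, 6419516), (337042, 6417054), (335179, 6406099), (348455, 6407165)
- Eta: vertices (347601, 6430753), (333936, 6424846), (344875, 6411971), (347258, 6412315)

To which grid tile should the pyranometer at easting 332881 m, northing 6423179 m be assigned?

Iota

Cast a ray rightward from (332881, 6423179). For each polygon, the edges (by vertex number in listed order) whose endpoints lie on opposite sides of northing = 6423179, where each meets that height, and whether that is right or left of the point:
Delta: 5–6 at easting≈341761.9 (right), 7–1 at easting≈355737.1 (right) → 2 crossings.
Iota: 2–3 at easting≈329887.2 (left), 6–1 at easting≈345726.5 (right) → 1 crossing.
Eta: 2–3 at easting≈335352.3 (right), 4–1 at easting≈347460.1 (right) → 2 crossings.
Only Iota has an odd count, so the point is inside Iota.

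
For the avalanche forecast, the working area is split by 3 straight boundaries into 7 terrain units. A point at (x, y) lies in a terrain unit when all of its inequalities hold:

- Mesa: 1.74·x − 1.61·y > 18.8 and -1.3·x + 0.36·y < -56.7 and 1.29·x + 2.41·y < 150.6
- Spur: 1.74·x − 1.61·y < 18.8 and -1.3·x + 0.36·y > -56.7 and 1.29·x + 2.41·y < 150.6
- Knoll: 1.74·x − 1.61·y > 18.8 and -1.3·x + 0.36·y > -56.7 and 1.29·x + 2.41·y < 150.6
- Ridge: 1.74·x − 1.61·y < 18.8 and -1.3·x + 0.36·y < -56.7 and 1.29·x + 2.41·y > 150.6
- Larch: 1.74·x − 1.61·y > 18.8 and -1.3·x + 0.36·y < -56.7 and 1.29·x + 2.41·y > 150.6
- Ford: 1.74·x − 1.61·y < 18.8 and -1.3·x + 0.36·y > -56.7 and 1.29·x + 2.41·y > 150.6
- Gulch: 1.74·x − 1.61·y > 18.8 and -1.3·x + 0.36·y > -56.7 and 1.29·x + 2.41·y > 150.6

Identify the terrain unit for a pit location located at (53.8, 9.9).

1.74·53.8 − 1.61·9.9 = 77.673, which is > 18.8
-1.3·53.8 + 0.36·9.9 = -66.376, which is < -56.7
1.29·53.8 + 2.41·9.9 = 93.261, which is < 150.6
This sign pattern matches Mesa.

Mesa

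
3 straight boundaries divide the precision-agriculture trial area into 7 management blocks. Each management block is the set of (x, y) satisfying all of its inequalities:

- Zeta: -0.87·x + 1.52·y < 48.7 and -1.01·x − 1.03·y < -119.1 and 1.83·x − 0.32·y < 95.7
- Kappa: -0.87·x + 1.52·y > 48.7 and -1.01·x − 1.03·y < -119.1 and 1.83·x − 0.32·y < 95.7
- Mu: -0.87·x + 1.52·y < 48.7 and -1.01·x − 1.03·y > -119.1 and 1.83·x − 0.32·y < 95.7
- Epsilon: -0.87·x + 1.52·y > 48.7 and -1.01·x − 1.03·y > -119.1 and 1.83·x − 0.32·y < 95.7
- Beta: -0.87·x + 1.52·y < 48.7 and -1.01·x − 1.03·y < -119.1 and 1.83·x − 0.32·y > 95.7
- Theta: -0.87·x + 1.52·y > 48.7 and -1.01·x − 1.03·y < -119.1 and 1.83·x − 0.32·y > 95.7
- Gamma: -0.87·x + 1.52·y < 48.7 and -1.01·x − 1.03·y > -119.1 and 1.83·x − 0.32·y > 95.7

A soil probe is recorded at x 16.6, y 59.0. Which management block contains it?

Epsilon

-0.87·16.6 + 1.52·59.0 = 75.238, which is > 48.7
-1.01·16.6 − 1.03·59.0 = -77.536, which is > -119.1
1.83·16.6 − 0.32·59.0 = 11.498, which is < 95.7
This sign pattern matches Epsilon.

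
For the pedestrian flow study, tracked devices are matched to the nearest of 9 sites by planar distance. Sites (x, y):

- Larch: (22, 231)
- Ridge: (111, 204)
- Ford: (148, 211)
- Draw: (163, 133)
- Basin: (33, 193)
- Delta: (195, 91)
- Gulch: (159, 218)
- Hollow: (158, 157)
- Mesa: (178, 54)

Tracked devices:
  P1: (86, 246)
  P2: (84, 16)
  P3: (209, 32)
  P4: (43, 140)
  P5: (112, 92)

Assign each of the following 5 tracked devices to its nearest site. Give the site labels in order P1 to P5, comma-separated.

Ridge, Mesa, Mesa, Basin, Draw

P1 → Ridge (d²=2389.00)
P2 → Mesa (d²=10280.00)
P3 → Mesa (d²=1445.00)
P4 → Basin (d²=2909.00)
P5 → Draw (d²=4282.00)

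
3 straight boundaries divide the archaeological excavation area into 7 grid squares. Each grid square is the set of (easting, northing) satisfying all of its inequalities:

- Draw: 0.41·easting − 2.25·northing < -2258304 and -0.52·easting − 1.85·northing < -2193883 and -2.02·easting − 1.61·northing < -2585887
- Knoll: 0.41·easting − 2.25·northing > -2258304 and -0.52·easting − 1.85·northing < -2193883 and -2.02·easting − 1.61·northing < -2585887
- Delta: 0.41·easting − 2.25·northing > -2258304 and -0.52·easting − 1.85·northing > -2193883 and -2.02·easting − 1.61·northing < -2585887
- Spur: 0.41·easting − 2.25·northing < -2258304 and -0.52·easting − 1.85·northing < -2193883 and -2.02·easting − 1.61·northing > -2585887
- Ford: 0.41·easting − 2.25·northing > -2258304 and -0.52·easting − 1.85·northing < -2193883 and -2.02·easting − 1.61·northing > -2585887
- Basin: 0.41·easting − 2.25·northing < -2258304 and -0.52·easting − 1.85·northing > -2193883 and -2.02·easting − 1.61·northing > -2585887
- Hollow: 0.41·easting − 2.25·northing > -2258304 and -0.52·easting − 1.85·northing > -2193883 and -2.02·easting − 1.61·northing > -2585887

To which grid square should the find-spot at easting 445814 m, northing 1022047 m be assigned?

0.41·445814 − 2.25·1022047 = -2116822.010, which is > -2258304
-0.52·445814 − 1.85·1022047 = -2122610.230, which is > -2193883
-2.02·445814 − 1.61·1022047 = -2546039.950, which is > -2585887
This sign pattern matches Hollow.

Hollow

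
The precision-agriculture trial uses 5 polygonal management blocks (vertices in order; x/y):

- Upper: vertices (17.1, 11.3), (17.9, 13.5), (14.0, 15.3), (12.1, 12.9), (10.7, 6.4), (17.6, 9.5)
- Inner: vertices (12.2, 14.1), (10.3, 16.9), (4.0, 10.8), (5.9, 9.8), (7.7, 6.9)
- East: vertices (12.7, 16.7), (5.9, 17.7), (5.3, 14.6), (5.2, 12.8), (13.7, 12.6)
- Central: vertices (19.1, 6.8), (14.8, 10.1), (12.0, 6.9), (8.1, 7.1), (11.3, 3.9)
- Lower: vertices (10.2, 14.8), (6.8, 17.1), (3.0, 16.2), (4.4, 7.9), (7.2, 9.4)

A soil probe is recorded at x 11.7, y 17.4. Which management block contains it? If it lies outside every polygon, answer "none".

Cast a ray rightward from (11.7, 17.4). For each polygon, the edges (by vertex number in listed order) whose endpoints lie on opposite sides of y = 17.4, where each meets that height, and whether that is right or left of the point:
Upper: no edge straddles that height → 0 crossings.
Inner: no edge straddles that height → 0 crossings.
East: 1–2 at x≈7.94 (left), 2–3 at x≈5.84 (left) → 0 crossings.
Central: no edge straddles that height → 0 crossings.
Lower: no edge straddles that height → 0 crossings.
All counts are even, so the point lies outside every listed polygon.

none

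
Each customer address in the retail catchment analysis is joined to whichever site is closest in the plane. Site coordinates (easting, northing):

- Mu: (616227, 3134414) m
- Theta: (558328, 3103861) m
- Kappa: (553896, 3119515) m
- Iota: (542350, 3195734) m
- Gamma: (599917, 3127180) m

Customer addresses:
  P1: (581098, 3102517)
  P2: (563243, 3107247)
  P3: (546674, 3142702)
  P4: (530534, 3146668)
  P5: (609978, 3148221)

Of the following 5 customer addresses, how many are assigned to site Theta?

P1 → Theta
P2 → Theta
P3 → Kappa
P4 → Kappa
P5 → Mu
2 of the 5 go to Theta.

2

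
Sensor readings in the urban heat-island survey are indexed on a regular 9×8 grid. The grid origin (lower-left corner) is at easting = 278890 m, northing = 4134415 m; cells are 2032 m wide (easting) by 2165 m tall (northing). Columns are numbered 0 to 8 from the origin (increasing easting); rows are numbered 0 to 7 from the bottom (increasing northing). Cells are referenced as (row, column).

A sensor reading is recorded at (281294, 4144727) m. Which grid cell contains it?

Column index: ⌊(281294 − 278890) / 2032⌋ = ⌊1.183⌋ = 1
Row offset from origin: ⌊(4144727 − 4134415) / 2165⌋ = ⌊4.763⌋ = 4 → row 4

(4, 1)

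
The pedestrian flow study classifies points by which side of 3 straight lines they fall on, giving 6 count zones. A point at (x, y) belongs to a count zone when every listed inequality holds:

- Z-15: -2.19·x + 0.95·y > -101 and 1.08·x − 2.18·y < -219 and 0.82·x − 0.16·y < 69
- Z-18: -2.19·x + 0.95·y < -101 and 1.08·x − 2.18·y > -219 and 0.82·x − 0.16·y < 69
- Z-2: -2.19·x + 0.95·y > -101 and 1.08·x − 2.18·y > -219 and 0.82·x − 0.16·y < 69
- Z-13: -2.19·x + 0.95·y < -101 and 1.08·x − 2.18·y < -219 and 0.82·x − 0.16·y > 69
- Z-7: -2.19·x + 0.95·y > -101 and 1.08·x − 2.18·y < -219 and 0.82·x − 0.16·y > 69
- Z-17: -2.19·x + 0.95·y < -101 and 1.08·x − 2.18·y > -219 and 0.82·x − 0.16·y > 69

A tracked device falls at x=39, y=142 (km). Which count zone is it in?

-2.19·39 + 0.95·142 = 49.490, which is > -101
1.08·39 − 2.18·142 = -267.440, which is < -219
0.82·39 − 0.16·142 = 9.260, which is < 69
This sign pattern matches Z-15.

Z-15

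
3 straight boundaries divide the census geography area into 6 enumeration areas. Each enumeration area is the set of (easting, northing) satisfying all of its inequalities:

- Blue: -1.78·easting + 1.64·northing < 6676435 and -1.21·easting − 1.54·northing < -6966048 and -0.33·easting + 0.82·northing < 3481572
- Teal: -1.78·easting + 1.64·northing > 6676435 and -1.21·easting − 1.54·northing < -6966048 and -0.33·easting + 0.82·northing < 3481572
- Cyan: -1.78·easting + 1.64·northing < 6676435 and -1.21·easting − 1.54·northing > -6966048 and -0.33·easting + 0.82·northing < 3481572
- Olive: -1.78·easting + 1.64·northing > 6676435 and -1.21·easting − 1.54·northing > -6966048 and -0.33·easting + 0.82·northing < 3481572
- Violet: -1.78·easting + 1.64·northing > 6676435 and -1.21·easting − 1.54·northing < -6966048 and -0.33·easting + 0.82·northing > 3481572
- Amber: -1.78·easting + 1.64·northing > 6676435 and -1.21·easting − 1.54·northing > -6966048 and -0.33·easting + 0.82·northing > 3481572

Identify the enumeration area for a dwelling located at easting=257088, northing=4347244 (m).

Blue

-1.78·257088 + 1.64·4347244 = 6671863.520, which is < 6676435
-1.21·257088 − 1.54·4347244 = -7005832.240, which is < -6966048
-0.33·257088 + 0.82·4347244 = 3479901.040, which is < 3481572
This sign pattern matches Blue.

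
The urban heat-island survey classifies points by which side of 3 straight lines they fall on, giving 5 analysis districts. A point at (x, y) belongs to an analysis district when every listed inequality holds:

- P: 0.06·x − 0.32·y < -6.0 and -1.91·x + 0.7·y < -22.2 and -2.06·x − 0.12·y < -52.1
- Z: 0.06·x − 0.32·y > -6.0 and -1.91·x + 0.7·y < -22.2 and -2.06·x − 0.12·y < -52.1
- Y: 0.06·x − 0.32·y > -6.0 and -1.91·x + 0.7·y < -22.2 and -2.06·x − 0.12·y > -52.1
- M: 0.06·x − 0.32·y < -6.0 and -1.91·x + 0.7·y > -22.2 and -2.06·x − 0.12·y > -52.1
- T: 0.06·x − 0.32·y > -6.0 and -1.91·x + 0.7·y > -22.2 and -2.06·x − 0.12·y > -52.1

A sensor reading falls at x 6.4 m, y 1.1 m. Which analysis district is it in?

0.06·6.4 − 0.32·1.1 = 0.032, which is > -6.0
-1.91·6.4 + 0.7·1.1 = -11.454, which is > -22.2
-2.06·6.4 − 0.12·1.1 = -13.316, which is > -52.1
This sign pattern matches T.

T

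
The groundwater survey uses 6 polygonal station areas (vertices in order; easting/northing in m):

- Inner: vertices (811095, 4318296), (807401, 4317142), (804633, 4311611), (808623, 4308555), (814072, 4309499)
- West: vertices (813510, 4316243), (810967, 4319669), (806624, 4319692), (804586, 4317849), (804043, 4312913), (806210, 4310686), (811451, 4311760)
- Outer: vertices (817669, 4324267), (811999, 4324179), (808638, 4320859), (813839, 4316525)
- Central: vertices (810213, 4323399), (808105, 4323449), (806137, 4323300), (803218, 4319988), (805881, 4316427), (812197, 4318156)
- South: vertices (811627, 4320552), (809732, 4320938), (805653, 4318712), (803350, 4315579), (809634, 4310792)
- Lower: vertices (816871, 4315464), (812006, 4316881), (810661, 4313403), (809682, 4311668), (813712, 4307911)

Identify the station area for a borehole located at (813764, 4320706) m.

Cast a ray rightward from (813764, 4320706). For each polygon, the edges (by vertex number in listed order) whose endpoints lie on opposite sides of northing = 4320706, where each meets that height, and whether that is right or left of the point:
Inner: no edge straddles that height → 0 crossings.
West: no edge straddles that height → 0 crossings.
Outer: 3–4 at easting≈808821.6 (left), 4–1 at easting≈815907.4 (right) → 1 crossing.
Central: 3–4 at easting≈803850.8 (left), 6–1 at easting≈811232.1 (left) → 0 crossings.
South: 1–2 at easting≈810871.0 (left), 2–3 at easting≈809306.9 (left) → 0 crossings.
Lower: no edge straddles that height → 0 crossings.
Only Outer has an odd count, so the point is inside Outer.

Outer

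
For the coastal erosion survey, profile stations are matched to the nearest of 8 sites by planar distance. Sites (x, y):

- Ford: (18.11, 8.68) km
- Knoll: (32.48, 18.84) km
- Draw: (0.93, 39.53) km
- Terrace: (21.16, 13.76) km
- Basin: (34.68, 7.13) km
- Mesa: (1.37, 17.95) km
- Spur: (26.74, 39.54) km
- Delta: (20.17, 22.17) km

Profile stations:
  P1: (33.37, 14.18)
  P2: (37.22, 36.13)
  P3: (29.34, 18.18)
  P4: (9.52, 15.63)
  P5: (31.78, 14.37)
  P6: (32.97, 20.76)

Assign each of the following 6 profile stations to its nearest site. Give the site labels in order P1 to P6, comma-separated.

P1 → Knoll (d²=22.51)
P2 → Spur (d²=121.46)
P3 → Knoll (d²=10.30)
P4 → Mesa (d²=71.80)
P5 → Knoll (d²=20.47)
P6 → Knoll (d²=3.93)

Knoll, Spur, Knoll, Mesa, Knoll, Knoll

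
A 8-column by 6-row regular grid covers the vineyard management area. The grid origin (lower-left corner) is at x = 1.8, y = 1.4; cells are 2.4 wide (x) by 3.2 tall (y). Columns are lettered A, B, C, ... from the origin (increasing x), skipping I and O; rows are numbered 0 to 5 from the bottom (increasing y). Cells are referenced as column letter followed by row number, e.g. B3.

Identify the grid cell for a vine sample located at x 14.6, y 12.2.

Column index: ⌊(14.6 − 1.8) / 2.4⌋ = ⌊5.333⌋ = 5 → column F
Row offset from origin: ⌊(12.2 − 1.4) / 3.2⌋ = ⌊3.375⌋ = 3 → row 3

F3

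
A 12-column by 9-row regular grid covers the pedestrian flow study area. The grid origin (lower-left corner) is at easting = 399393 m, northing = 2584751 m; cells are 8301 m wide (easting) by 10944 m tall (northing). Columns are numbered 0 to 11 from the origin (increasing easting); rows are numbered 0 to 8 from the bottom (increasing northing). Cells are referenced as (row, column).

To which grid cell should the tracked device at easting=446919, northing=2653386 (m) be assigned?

(6, 5)

Column index: ⌊(446919 − 399393) / 8301⌋ = ⌊5.725⌋ = 5
Row offset from origin: ⌊(2653386 − 2584751) / 10944⌋ = ⌊6.271⌋ = 6 → row 6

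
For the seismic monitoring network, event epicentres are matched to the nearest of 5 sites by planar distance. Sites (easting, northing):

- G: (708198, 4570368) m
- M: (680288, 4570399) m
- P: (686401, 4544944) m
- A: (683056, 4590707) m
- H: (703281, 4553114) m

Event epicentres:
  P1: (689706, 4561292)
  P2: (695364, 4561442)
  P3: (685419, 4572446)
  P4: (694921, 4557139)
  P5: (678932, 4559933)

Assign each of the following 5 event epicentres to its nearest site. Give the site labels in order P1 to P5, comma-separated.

P1 → M (d²=171636173.00)
P2 → H (d²=132034473.00)
P3 → M (d²=30517370.00)
P4 → H (d²=86090225.00)
P5 → M (d²=111375892.00)

M, H, M, H, M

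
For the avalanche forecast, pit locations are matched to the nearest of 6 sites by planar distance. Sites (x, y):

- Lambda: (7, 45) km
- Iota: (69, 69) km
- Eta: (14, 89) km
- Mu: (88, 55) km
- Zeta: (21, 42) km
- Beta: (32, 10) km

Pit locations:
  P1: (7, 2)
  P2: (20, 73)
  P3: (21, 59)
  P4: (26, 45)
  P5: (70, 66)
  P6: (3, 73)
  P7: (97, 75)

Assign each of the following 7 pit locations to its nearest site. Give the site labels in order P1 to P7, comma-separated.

P1 → Beta (d²=689.00)
P2 → Eta (d²=292.00)
P3 → Zeta (d²=289.00)
P4 → Zeta (d²=34.00)
P5 → Iota (d²=10.00)
P6 → Eta (d²=377.00)
P7 → Mu (d²=481.00)

Beta, Eta, Zeta, Zeta, Iota, Eta, Mu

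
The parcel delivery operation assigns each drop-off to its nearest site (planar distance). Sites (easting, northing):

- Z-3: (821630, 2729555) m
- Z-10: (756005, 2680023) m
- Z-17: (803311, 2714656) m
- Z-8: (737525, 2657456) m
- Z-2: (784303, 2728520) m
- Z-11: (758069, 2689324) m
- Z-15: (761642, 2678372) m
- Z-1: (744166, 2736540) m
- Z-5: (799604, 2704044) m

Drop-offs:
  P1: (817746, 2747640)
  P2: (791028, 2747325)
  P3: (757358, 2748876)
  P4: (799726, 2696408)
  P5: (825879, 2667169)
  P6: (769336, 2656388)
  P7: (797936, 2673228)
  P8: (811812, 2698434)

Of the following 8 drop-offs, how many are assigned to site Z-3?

1

P1 → Z-3
P2 → Z-2
P3 → Z-1
P4 → Z-5
P5 → Z-5
P6 → Z-15
P7 → Z-5
P8 → Z-5
1 of the 8 goes to Z-3.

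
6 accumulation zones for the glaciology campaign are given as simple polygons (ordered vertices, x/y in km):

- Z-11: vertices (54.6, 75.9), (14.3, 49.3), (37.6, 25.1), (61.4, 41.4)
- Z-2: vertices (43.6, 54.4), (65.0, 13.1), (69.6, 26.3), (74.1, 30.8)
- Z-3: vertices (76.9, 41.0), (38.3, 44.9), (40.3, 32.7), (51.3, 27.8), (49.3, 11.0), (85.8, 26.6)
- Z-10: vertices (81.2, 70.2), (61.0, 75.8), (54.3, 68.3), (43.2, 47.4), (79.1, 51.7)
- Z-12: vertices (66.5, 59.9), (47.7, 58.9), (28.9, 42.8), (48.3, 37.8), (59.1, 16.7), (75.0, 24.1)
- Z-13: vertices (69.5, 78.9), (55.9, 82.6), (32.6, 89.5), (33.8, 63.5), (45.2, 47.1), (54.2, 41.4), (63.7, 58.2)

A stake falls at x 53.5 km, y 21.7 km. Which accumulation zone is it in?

Z-3

Cast a ray rightward from (53.5, 21.7). For each polygon, the edges (by vertex number in listed order) whose endpoints lie on opposite sides of y = 21.7, where each meets that height, and whether that is right or left of the point:
Z-11: no edge straddles that height → 0 crossings.
Z-2: 1–2 at x≈60.54 (right), 2–3 at x≈68.00 (right) → 2 crossings.
Z-3: 4–5 at x≈50.57 (left), 5–6 at x≈74.34 (right) → 1 crossing.
Z-10: no edge straddles that height → 0 crossings.
Z-12: 4–5 at x≈56.54 (right), 5–6 at x≈69.84 (right) → 2 crossings.
Z-13: no edge straddles that height → 0 crossings.
Only Z-3 has an odd count, so the point is inside Z-3.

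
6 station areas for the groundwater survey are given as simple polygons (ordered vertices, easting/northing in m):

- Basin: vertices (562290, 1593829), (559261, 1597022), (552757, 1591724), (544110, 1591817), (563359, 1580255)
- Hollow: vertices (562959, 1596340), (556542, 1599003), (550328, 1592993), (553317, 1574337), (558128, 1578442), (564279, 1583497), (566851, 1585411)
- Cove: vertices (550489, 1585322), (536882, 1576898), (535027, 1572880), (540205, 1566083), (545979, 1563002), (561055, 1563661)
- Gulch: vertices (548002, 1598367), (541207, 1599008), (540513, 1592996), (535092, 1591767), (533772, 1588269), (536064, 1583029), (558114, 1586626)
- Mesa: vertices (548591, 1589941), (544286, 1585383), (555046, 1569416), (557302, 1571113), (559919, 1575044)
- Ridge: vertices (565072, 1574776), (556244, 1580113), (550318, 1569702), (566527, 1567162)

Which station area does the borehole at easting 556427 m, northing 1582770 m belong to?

Hollow

Cast a ray rightward from (556427, 1582770). For each polygon, the edges (by vertex number in listed order) whose endpoints lie on opposite sides of northing = 1582770, where each meets that height, and whether that is right or left of the point:
Basin: 4–5 at easting≈559171.9 (right), 5–1 at easting≈563160.9 (right) → 2 crossings.
Hollow: 3–4 at easting≈551965.9 (left), 5–6 at easting≈563394.4 (right) → 1 crossing.
Cove: 1–2 at easting≈546366.8 (left), 6–1 at easting≈551733.8 (left) → 0 crossings.
Gulch: no edge straddles that height → 0 crossings.
Mesa: 2–3 at easting≈546046.9 (left), 5–1 at easting≈554044.0 (left) → 0 crossings.
Ridge: no edge straddles that height → 0 crossings.
Only Hollow has an odd count, so the point is inside Hollow.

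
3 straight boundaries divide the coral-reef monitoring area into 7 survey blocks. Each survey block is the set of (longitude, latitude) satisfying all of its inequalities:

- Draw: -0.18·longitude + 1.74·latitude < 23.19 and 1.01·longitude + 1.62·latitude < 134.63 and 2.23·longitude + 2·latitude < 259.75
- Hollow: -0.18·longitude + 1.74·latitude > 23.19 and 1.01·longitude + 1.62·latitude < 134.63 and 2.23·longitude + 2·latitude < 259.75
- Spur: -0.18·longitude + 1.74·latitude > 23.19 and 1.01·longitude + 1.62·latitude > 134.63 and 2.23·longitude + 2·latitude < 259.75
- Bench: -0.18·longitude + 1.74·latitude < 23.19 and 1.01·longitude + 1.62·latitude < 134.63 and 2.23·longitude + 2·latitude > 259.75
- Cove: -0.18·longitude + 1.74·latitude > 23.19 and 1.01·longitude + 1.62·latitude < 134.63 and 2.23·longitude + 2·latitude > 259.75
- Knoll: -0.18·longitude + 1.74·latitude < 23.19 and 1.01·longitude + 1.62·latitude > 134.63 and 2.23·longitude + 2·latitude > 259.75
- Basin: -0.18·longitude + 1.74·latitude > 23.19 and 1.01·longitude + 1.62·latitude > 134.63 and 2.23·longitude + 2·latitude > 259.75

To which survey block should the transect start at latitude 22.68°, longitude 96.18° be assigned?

Bench

-0.18·96.18 + 1.74·22.68 = 22.151, which is < 23.19
1.01·96.18 + 1.62·22.68 = 133.883, which is < 134.63
2.23·96.18 + 2·22.68 = 259.841, which is > 259.75
This sign pattern matches Bench.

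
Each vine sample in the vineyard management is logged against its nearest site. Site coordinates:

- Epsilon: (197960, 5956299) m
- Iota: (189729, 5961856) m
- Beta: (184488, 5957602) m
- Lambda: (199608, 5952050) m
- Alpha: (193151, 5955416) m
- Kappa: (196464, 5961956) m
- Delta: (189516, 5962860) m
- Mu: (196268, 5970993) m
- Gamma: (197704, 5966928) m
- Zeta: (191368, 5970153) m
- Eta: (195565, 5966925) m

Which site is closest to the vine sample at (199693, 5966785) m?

Gamma

Squared distances to each site:
Epsilon: 112959485.000; Iota: 123576337.000; Beta: 315519514.000; Lambda: 217127450.000; Alpha: 172051925.000; Kappa: 33745682.000; Delta: 118976954.000; Mu: 29437889.000; Gamma: 3976570.000; Zeta: 80649049.000; Eta: 17059984.000.
Minimum at Gamma.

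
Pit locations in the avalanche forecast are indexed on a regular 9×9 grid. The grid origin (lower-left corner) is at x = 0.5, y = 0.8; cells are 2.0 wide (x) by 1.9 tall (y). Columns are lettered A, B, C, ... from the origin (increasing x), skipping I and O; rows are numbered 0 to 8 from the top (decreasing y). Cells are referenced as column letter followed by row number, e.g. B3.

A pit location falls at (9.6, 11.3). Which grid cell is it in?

Column index: ⌊(9.6 − 0.5) / 2.0⌋ = ⌊4.550⌋ = 4 → column E
Row offset from origin: ⌊(11.3 − 0.8) / 1.9⌋ = ⌊5.526⌋ = 5 → row 3 (counted from top)

E3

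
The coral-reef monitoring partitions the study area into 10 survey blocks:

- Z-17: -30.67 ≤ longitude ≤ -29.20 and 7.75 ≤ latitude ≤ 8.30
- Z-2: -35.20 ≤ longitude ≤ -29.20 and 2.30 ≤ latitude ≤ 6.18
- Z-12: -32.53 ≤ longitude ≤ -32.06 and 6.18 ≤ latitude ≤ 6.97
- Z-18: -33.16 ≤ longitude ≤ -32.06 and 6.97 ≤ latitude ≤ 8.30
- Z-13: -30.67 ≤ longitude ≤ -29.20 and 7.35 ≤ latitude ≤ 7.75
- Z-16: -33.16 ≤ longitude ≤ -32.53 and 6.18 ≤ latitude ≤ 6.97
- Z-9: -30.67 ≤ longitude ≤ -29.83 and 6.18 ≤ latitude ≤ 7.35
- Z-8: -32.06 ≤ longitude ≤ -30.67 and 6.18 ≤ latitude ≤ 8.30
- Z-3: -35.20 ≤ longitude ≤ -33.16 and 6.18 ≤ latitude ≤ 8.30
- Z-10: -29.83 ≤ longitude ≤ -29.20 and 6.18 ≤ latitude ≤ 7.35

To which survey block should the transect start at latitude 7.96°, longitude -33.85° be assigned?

Z-3

The point has longitude = -33.85 and latitude = 7.96.
Only Z-3 satisfies -35.20 ≤ longitude ≤ -33.16 and 6.18 ≤ latitude ≤ 8.30.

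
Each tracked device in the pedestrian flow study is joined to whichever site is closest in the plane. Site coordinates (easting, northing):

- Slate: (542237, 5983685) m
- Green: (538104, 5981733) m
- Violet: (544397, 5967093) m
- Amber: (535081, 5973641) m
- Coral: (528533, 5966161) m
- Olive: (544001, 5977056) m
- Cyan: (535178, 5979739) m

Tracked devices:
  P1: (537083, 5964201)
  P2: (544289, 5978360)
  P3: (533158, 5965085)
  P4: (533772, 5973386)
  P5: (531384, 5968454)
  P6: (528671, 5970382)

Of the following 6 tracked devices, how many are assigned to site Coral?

P1 → Violet
P2 → Olive
P3 → Coral
P4 → Amber
P5 → Coral
P6 → Coral
3 of the 6 go to Coral.

3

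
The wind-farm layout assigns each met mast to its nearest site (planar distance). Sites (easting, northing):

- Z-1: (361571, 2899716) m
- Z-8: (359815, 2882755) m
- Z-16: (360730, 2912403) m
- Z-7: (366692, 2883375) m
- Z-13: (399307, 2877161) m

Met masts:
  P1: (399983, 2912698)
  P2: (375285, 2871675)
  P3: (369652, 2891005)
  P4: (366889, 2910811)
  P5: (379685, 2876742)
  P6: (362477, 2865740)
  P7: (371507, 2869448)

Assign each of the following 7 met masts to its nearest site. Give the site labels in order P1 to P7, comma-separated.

Z-13, Z-7, Z-7, Z-16, Z-7, Z-8, Z-7

P1 → Z-13 (d²=1263335345.00)
P2 → Z-7 (d²=210729649.00)
P3 → Z-7 (d²=66978500.00)
P4 → Z-16 (d²=40467745.00)
P5 → Z-7 (d²=212814738.00)
P6 → Z-8 (d²=296596469.00)
P7 → Z-7 (d²=217145554.00)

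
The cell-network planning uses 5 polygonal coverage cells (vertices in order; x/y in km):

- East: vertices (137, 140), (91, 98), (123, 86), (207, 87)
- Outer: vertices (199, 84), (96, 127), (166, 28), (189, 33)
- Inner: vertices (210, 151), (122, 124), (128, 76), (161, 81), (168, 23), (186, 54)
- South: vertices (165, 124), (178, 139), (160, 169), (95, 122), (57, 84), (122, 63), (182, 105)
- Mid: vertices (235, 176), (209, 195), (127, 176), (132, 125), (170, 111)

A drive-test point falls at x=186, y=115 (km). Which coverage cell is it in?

Cast a ray rightward from (186, 115). For each polygon, the edges (by vertex number in listed order) whose endpoints lie on opposite sides of y = 115, where each meets that height, and whether that is right or left of the point:
East: 1–2 at x≈109.6 (left), 4–1 at x≈170.0 (left) → 0 crossings.
Outer: 1–2 at x≈124.7 (left), 2–3 at x≈104.5 (left) → 0 crossings.
Inner: 2–3 at x≈123.1 (left), 6–1 at x≈201.1 (right) → 1 crossing.
South: 4–5 at x≈88.0 (left), 7–1 at x≈173.1 (left) → 0 crossings.
Mid: 4–5 at x≈159.1 (left), 5–1 at x≈174.0 (left) → 0 crossings.
Only Inner has an odd count, so the point is inside Inner.

Inner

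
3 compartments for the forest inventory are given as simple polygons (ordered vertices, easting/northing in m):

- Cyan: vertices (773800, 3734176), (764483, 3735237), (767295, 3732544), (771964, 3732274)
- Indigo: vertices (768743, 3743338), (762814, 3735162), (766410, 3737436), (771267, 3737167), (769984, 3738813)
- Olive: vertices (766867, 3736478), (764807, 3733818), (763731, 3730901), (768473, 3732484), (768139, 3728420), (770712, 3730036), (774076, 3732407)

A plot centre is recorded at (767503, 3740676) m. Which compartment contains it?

Cast a ray rightward from (767503, 3740676). For each polygon, the edges (by vertex number in listed order) whose endpoints lie on opposite sides of northing = 3740676, where each meets that height, and whether that is right or left of the point:
Cyan: no edge straddles that height → 0 crossings.
Indigo: 1–2 at easting≈766812.6 (left), 5–1 at easting≈769473.1 (right) → 1 crossing.
Olive: no edge straddles that height → 0 crossings.
Only Indigo has an odd count, so the point is inside Indigo.

Indigo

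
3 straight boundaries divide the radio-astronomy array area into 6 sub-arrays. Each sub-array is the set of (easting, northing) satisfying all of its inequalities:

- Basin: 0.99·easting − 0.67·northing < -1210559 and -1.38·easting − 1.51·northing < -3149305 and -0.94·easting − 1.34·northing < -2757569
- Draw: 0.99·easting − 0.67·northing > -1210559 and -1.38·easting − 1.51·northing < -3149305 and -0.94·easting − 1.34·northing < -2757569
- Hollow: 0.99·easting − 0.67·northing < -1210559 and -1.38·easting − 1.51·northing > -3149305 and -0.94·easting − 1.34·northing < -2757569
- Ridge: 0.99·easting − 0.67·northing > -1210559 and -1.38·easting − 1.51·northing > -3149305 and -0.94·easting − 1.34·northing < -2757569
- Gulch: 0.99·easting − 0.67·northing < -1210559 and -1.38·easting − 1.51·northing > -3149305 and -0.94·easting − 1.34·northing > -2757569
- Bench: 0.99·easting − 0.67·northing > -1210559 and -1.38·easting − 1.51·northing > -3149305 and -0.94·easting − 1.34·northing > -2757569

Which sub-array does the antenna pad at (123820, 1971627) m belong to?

0.99·123820 − 0.67·1971627 = -1198408.290, which is > -1210559
-1.38·123820 − 1.51·1971627 = -3148028.370, which is > -3149305
-0.94·123820 − 1.34·1971627 = -2758370.980, which is < -2757569
This sign pattern matches Ridge.

Ridge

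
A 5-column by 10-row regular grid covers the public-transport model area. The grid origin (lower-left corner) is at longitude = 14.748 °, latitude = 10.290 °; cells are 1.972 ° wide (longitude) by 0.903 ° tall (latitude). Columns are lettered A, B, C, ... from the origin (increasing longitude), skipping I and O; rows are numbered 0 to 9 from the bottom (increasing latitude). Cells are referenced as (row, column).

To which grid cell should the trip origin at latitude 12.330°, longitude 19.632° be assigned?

Column index: ⌊(19.632 − 14.748) / 1.972⌋ = ⌊2.477⌋ = 2 → column C
Row offset from origin: ⌊(12.330 − 10.290) / 0.903⌋ = ⌊2.259⌋ = 2 → row 2

(2, C)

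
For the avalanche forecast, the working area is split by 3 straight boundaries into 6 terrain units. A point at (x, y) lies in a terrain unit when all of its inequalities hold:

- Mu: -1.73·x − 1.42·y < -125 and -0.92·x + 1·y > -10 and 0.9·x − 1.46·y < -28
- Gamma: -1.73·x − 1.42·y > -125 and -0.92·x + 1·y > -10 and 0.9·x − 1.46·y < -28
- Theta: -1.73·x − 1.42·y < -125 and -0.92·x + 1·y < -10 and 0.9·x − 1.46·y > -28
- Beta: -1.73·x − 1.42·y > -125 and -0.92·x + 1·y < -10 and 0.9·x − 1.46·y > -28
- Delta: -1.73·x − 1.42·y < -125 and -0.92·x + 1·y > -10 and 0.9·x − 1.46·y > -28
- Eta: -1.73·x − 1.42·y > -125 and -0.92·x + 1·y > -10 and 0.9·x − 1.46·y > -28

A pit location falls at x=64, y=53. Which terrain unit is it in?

Delta

-1.73·64 − 1.42·53 = -185.980, which is < -125
-0.92·64 + 1·53 = -5.880, which is > -10
0.9·64 − 1.46·53 = -19.780, which is > -28
This sign pattern matches Delta.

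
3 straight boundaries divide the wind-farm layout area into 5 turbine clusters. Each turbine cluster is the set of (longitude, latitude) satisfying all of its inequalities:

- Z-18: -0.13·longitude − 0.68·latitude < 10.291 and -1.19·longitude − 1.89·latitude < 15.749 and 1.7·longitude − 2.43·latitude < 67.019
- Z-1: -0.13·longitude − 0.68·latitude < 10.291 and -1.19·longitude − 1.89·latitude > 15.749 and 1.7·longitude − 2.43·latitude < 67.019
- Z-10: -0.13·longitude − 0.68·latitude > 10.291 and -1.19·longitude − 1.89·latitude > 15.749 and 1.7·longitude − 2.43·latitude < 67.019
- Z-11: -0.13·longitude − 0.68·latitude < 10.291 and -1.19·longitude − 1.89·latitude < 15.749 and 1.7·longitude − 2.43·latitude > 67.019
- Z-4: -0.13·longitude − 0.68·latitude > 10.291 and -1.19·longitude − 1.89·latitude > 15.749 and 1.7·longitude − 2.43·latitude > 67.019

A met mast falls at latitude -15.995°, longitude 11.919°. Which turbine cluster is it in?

-0.13·11.919 − 0.68·-15.995 = 9.327, which is < 10.291
-1.19·11.919 − 1.89·-15.995 = 16.047, which is > 15.749
1.7·11.919 − 2.43·-15.995 = 59.130, which is < 67.019
This sign pattern matches Z-1.

Z-1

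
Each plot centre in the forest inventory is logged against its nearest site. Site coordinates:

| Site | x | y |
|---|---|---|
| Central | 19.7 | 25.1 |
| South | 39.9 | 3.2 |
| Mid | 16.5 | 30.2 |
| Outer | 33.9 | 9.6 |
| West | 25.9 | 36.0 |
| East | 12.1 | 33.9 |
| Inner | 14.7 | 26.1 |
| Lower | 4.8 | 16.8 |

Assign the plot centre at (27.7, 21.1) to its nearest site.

Central

Squared distances to each site:
Central: 80.000; South: 469.250; Mid: 208.250; Outer: 170.690; West: 225.250; East: 407.200; Inner: 194.000; Lower: 542.900.
Minimum at Central.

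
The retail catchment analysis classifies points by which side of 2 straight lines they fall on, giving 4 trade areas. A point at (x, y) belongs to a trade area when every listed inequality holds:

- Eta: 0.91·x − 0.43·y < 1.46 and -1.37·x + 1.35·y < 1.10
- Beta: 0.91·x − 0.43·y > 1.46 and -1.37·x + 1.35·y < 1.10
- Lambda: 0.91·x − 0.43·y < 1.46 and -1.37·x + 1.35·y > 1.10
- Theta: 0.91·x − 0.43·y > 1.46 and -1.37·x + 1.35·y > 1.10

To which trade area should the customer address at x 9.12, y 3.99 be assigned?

Beta

0.91·9.12 − 0.43·3.99 = 6.583, which is > 1.46
-1.37·9.12 + 1.35·3.99 = -7.108, which is < 1.10
This sign pattern matches Beta.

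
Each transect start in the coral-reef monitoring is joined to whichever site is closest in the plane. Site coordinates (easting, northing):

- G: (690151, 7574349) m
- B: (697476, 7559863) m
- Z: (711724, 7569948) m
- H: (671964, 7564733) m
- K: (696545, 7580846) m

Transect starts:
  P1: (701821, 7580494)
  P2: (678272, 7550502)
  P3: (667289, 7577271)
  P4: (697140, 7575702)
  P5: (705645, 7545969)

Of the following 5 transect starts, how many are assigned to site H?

P1 → K
P2 → H
P3 → H
P4 → K
P5 → B
2 of the 5 go to H.

2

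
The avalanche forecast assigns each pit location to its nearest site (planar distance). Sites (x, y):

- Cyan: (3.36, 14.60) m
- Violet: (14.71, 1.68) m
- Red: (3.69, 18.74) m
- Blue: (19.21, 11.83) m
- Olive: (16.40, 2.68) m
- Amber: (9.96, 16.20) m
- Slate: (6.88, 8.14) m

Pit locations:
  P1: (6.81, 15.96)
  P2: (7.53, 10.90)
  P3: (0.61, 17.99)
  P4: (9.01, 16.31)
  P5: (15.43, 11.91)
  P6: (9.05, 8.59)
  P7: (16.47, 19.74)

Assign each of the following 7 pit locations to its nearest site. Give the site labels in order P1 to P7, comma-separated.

Amber, Slate, Red, Amber, Blue, Slate, Amber

P1 → Amber (d²=9.98)
P2 → Slate (d²=8.04)
P3 → Red (d²=10.05)
P4 → Amber (d²=0.91)
P5 → Blue (d²=14.29)
P6 → Slate (d²=4.91)
P7 → Amber (d²=54.91)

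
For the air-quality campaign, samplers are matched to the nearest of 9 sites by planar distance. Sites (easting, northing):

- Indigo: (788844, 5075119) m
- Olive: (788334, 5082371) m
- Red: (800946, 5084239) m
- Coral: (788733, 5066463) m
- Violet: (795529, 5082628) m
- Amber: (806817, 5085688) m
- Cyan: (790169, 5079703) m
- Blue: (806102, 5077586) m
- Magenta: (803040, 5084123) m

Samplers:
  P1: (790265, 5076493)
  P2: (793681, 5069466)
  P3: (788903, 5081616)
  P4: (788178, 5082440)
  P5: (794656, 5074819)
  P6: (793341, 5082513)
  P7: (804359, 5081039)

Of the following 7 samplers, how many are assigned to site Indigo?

2

P1 → Indigo
P2 → Coral
P3 → Olive
P4 → Olive
P5 → Indigo
P6 → Violet
P7 → Magenta
2 of the 7 go to Indigo.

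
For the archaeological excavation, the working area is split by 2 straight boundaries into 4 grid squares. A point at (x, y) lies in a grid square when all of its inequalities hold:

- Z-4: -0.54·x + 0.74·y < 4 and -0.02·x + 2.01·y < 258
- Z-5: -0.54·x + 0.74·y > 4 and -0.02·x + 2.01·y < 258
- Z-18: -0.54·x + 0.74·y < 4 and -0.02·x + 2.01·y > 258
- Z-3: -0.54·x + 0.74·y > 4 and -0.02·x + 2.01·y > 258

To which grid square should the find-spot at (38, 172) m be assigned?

Z-3

-0.54·38 + 0.74·172 = 106.760, which is > 4
-0.02·38 + 2.01·172 = 344.960, which is > 258
This sign pattern matches Z-3.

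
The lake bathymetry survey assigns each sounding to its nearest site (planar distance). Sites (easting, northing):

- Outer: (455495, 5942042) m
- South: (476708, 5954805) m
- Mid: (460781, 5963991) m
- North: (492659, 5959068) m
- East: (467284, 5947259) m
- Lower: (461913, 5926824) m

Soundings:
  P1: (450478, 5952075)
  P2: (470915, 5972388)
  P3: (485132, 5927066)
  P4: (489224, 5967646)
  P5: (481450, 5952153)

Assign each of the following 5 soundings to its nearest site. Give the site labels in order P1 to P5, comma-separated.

Outer, Mid, Lower, North, South

P1 → Outer (d²=125831378.00)
P2 → Mid (d²=173207565.00)
P3 → Lower (d²=539180525.00)
P4 → North (d²=85381309.00)
P5 → South (d²=29519668.00)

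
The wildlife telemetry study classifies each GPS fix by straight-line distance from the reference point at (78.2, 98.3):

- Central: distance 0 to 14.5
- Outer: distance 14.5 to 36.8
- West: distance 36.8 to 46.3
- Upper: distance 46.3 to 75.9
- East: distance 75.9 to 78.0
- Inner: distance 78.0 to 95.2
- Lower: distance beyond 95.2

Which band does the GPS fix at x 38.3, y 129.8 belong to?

Upper

Distance = √((38.3−78.2)² + (129.8−98.3)²) = √(1592.010 + 992.250) = 50.836.
46.3 ≤ 50.836 < 75.9 → Upper.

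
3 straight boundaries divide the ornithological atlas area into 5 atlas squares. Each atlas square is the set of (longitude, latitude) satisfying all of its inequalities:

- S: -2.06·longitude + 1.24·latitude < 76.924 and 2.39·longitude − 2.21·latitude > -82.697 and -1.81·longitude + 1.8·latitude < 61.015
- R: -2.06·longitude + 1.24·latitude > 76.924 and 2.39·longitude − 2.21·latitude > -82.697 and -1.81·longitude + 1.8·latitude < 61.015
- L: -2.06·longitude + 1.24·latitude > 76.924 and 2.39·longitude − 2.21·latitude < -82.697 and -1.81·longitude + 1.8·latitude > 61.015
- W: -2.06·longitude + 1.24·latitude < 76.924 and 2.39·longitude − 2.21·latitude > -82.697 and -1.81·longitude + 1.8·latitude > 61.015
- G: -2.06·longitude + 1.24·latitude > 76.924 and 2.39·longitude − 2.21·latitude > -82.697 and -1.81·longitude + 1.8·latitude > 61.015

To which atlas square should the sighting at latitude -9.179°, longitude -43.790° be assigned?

-2.06·-43.790 + 1.24·-9.179 = 78.825, which is > 76.924
2.39·-43.790 − 2.21·-9.179 = -84.373, which is < -82.697
-1.81·-43.790 + 1.8·-9.179 = 62.738, which is > 61.015
This sign pattern matches L.

L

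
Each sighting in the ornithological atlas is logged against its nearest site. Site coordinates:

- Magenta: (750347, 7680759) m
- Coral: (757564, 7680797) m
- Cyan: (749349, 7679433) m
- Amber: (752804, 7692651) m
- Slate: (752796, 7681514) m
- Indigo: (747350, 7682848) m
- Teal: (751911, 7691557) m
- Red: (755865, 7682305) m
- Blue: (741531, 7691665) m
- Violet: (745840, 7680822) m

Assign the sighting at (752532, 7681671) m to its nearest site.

Slate

Squared distances to each site:
Magenta: 5605969.000; Coral: 26084900.000; Cyan: 15140133.000; Amber: 120634384.000; Slate: 94345.000; Indigo: 28238453.000; Teal: 98118637.000; Red: 11510845.000; Blue: 220902037.000; Violet: 45503665.000.
Minimum at Slate.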